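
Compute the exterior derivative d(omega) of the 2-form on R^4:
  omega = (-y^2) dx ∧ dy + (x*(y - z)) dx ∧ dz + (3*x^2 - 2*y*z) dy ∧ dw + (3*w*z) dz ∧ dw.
d(omega) = (-x) dx ∧ dy ∧ dz + (6*x) dx ∧ dy ∧ dw + (2*y) dy ∧ dz ∧ dw

For a 2-form omega = sum_{i<j} g_{ij} dx_i ∧ dx_j, the exterior derivative is
  d(omega) = sum_{i<j} d(g_{ij}) ∧ dx_i ∧ dx_j = sum_{i<j, k} (∂g_{ij}/∂x_k) dx_k ∧ dx_i ∧ dx_j.
Expand each term, using dx_k ∧ dx_i ∧ dx_j = sgn(permutation) dx_{(a)} ∧ dx_{(b)} ∧ dx_{(c)} with (a < b < c) sorted:
  d(x*(y - z)) includes (∂/∂y)(x*(y - z)) dy = (x) dy, which multiplied by dx ∧ dz gives (-x) dx ∧ dy ∧ dz
  d(3*x^2 - 2*y*z) includes (∂/∂x)(3*x^2 - 2*y*z) dx = (6*x) dx, which multiplied by dy ∧ dw gives (6*x) dx ∧ dy ∧ dw
  d(3*x^2 - 2*y*z) includes (∂/∂z)(3*x^2 - 2*y*z) dz = (-2*y) dz, which multiplied by dy ∧ dw gives (2*y) dy ∧ dz ∧ dw
Collecting like 3-forms: d(omega) = (-x) dx ∧ dy ∧ dz + (6*x) dx ∧ dy ∧ dw + (2*y) dy ∧ dz ∧ dw.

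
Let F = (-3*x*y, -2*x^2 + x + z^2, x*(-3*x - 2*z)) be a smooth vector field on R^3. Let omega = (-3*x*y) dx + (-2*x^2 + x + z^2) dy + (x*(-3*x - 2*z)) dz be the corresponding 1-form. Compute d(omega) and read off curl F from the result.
d(omega) = (-2*z) dy ∧ dz + (6*x + 2*z) dz ∧ dx + (1 - x) dx ∧ dy; curl F = (-2*z, 6*x + 2*z, 1 - x)

d omega = sum_{i<j} (∂f_j/∂x_i - ∂f_i/∂x_j) dx_i ∧ dx_j. Under the identification (dy ∧ dz, dz ∧ dx, dx ∧ dy) ↔ (e_x, e_y, e_z), the coefficients are exactly the components of curl F. Compute:
  ∂R/∂y - ∂Q/∂z = (0) - (2*z) = -2*z
  ∂P/∂z - ∂R/∂x = (0) - (-6*x - 2*z) = 6*x + 2*z
  ∂Q/∂x - ∂P/∂y = (1 - 4*x) - (-3*x) = 1 - x.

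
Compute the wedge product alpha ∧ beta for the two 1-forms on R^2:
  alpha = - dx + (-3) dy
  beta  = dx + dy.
alpha ∧ beta = (2) dx ∧ dy

Distribute the wedge, using dx_i ∧ dx_j = -dx_j ∧ dx_i and dx_i ∧ dx_i = 0. For each pair (i, j) with i < j, the coefficient of dx_i ∧ dx_j in alpha ∧ beta is (alpha_i * beta_j - alpha_j * beta_i). Collecting: alpha ∧ beta = (2) dx ∧ dy.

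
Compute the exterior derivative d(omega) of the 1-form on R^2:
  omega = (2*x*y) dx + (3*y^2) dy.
d(omega) = (-2*x) dx ∧ dy

For a 1-form omega = sum_i f_i dx_i, the exterior derivative is
  d(omega) = sum_{i < j} (∂f_j/∂x_i - ∂f_i/∂x_j) dx_i ∧ dx_j.
  coefficient of dx ∧ dy: ∂f_2/∂x - ∂f_1/∂y = ∂(3*y^2)/∂x - ∂(2*x*y)/∂y = -2*x
Assembling: d(omega) = (-2*x) dx ∧ dy.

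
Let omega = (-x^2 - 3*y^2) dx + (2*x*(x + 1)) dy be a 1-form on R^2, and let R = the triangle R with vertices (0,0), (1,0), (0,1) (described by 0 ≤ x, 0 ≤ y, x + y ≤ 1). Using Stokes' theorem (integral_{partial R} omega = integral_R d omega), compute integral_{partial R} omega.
integral_(partial R) omega = 8/3

Stokes: integral_partial_R omega = integral_R d omega with d omega = (∂Q/∂x - ∂P/∂y) dx ∧ dy.
  ∂Q/∂x = 4*x + 2
  ∂P/∂y = -6*y
  integrand = ∂Q/∂x - ∂P/∂y = 4*x + 6*y + 2.
Integrating over R: integral_0^1 integral_0^{1-x} (4*x + 6*y + 2) dy dx = 8/3.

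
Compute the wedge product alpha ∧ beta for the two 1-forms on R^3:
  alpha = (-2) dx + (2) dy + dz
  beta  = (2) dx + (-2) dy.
alpha ∧ beta = (-2) dx ∧ dz + (2) dy ∧ dz

Distribute the wedge, using dx_i ∧ dx_j = -dx_j ∧ dx_i and dx_i ∧ dx_i = 0. For each pair (i, j) with i < j, the coefficient of dx_i ∧ dx_j in alpha ∧ beta is (alpha_i * beta_j - alpha_j * beta_i). Collecting: alpha ∧ beta = (-2) dx ∧ dz + (2) dy ∧ dz.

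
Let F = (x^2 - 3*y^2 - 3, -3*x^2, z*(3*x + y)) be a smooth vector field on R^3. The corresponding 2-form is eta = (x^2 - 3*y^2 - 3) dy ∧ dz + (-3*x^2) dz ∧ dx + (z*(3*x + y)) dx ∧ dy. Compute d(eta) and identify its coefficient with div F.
d(eta) = (5*x + y) dx ∧ dy ∧ dz; div F = 5*x + y

For a 2-form in R^3 of the form above, applying d gives a 3-form with coefficient ∂P/∂x + ∂Q/∂y + ∂R/∂z:
  ∂P/∂x = 2*x
  ∂Q/∂y = 0
  ∂R/∂z = 3*x + y
Sum = 5*x + y, which is exactly div F.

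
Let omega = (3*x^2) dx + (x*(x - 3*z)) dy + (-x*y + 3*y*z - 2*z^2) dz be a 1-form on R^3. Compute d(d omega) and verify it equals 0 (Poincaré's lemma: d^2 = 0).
d(d omega) = 0

Step 1: d omega = sum_{i<j} (∂f_j/∂x_i - ∂f_i/∂x_j) dx_i ∧ dx_j:
  coeff of dx ∧ dy: 2*x - 3*z
  coeff of dx ∧ dz: -y
  coeff of dy ∧ dz: 2*x + 3*z
Step 2: Apply d again to each 2-form coefficient. The only possible 3-form in R^3 is dx ∧ dy ∧ dz, with coefficient
  ∂(coeff of dy∧dz)/∂x - ∂(coeff of dx∧dz)/∂y + ∂(coeff of dx∧dy)/∂z
  = ∂/∂x (2*x + 3*z) - ∂/∂y (-y) + ∂/∂z (2*x - 3*z).
Each of these terms simplifies to sums of mixed partials that cancel in pairs. The result is 0 (by equality of mixed partials for smooth functions — Schwarz / Clairaut).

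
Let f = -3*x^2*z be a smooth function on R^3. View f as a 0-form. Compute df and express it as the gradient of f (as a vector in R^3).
df = (-6*x*z) dx + (0) dy + (-3*x^2) dz; grad f = (-6*x*z, 0, -3*x^2)

For a 0-form f, d f = (∂f/∂x) dx + (∂f/∂y) dy + (∂f/∂z) dz. The components of the vector representation are exactly the entries of grad f in Cartesian coordinates:
  ∂f/∂x = -6*x*z
  ∂f/∂y = 0
  ∂f/∂z = -3*x^2.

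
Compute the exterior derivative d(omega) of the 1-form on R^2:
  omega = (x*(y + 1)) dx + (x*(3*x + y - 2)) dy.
d(omega) = (5*x + y - 2) dx ∧ dy

For a 1-form omega = sum_i f_i dx_i, the exterior derivative is
  d(omega) = sum_{i < j} (∂f_j/∂x_i - ∂f_i/∂x_j) dx_i ∧ dx_j.
  coefficient of dx ∧ dy: ∂f_2/∂x - ∂f_1/∂y = ∂(x*(3*x + y - 2))/∂x - ∂(x*(y + 1))/∂y = 5*x + y - 2
Assembling: d(omega) = (5*x + y - 2) dx ∧ dy.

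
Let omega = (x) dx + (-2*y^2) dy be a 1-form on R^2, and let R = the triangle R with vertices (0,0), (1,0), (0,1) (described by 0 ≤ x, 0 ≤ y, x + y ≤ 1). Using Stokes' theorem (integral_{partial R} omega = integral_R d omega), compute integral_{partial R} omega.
integral_(partial R) omega = 0

Stokes: integral_partial_R omega = integral_R d omega with d omega = (∂Q/∂x - ∂P/∂y) dx ∧ dy.
  ∂Q/∂x = 0
  ∂P/∂y = 0
  integrand = ∂Q/∂x - ∂P/∂y = 0.
Integrating over R: integral_0^1 integral_0^{1-x} (0) dy dx = 0.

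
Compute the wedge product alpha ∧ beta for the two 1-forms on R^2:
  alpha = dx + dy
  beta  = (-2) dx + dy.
alpha ∧ beta = (3) dx ∧ dy

Distribute the wedge, using dx_i ∧ dx_j = -dx_j ∧ dx_i and dx_i ∧ dx_i = 0. For each pair (i, j) with i < j, the coefficient of dx_i ∧ dx_j in alpha ∧ beta is (alpha_i * beta_j - alpha_j * beta_i). Collecting: alpha ∧ beta = (3) dx ∧ dy.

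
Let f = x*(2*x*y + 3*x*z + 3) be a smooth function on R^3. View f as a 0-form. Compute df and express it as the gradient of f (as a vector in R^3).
df = (4*x*y + 6*x*z + 3) dx + (2*x^2) dy + (3*x^2) dz; grad f = (4*x*y + 6*x*z + 3, 2*x^2, 3*x^2)

For a 0-form f, d f = (∂f/∂x) dx + (∂f/∂y) dy + (∂f/∂z) dz. The components of the vector representation are exactly the entries of grad f in Cartesian coordinates:
  ∂f/∂x = 4*x*y + 6*x*z + 3
  ∂f/∂y = 2*x^2
  ∂f/∂z = 3*x^2.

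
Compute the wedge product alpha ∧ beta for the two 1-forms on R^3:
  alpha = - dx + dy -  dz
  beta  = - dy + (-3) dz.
alpha ∧ beta = (1) dx ∧ dy + (3) dx ∧ dz + (-4) dy ∧ dz

Distribute the wedge, using dx_i ∧ dx_j = -dx_j ∧ dx_i and dx_i ∧ dx_i = 0. For each pair (i, j) with i < j, the coefficient of dx_i ∧ dx_j in alpha ∧ beta is (alpha_i * beta_j - alpha_j * beta_i). Collecting: alpha ∧ beta = (1) dx ∧ dy + (3) dx ∧ dz + (-4) dy ∧ dz.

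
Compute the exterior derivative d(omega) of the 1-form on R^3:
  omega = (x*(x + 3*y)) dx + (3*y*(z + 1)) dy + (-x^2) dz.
d(omega) = (-3*x) dx ∧ dy + (-2*x) dx ∧ dz + (-3*y) dy ∧ dz

For a 1-form omega = sum_i f_i dx_i, the exterior derivative is
  d(omega) = sum_{i < j} (∂f_j/∂x_i - ∂f_i/∂x_j) dx_i ∧ dx_j.
  coefficient of dx ∧ dy: ∂f_2/∂x - ∂f_1/∂y = ∂(3*y*(z + 1))/∂x - ∂(x*(x + 3*y))/∂y = -3*x
  coefficient of dx ∧ dz: ∂f_3/∂x - ∂f_1/∂z = ∂(-x^2)/∂x - ∂(x*(x + 3*y))/∂z = -2*x
  coefficient of dy ∧ dz: ∂f_3/∂y - ∂f_2/∂z = ∂(-x^2)/∂y - ∂(3*y*(z + 1))/∂z = -3*y
Assembling: d(omega) = (-3*x) dx ∧ dy + (-2*x) dx ∧ dz + (-3*y) dy ∧ dz.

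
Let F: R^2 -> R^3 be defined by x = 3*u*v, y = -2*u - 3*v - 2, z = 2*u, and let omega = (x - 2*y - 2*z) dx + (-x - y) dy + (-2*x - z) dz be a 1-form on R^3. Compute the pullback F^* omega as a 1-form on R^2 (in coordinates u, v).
F^* omega = (9*u*v^2 - 6*u*v - 8*u + 18*v^2 + 6*v - 4) du + (9*u^2*v + 27*u*v + 6*u - 9*v - 6) dv

Using F^*(f dg) = (f ∘ F) d(g ∘ F), substitute each coordinate x_i by F_i(u, v) in f_i, and replace dx_i by d F_i = (∂F_i/∂u) du + (∂F_i/∂v) dv.
  For the x component: f_1(F) = 3*u*v + 6*v + 4; d F_1 = (3*v) du + (3*u) dv
  For the y component: f_2(F) = -3*u*v + 2*u + 3*v + 2; d F_2 = (-2) du + (-3) dv
  For the z component: f_3(F) = 2*u*(-3*v - 1); d F_3 = (2) du + (0) dv
Combining and collecting du, dv coefficients:
  coeff of du: 9*u*v^2 - 6*u*v - 8*u + 18*v^2 + 6*v - 4
  coeff of dv: 9*u^2*v + 27*u*v + 6*u - 9*v - 6
F^* omega = (9*u*v^2 - 6*u*v - 8*u + 18*v^2 + 6*v - 4) du + (9*u^2*v + 27*u*v + 6*u - 9*v - 6) dv.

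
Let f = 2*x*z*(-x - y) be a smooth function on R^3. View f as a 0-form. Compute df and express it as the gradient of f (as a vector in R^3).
df = (2*z*(-2*x - y)) dx + (-2*x*z) dy + (2*x*(-x - y)) dz; grad f = (2*z*(-2*x - y), -2*x*z, 2*x*(-x - y))

For a 0-form f, d f = (∂f/∂x) dx + (∂f/∂y) dy + (∂f/∂z) dz. The components of the vector representation are exactly the entries of grad f in Cartesian coordinates:
  ∂f/∂x = 2*z*(-2*x - y)
  ∂f/∂y = -2*x*z
  ∂f/∂z = 2*x*(-x - y).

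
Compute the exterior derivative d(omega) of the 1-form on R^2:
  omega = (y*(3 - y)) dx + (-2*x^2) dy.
d(omega) = (-4*x + 2*y - 3) dx ∧ dy

For a 1-form omega = sum_i f_i dx_i, the exterior derivative is
  d(omega) = sum_{i < j} (∂f_j/∂x_i - ∂f_i/∂x_j) dx_i ∧ dx_j.
  coefficient of dx ∧ dy: ∂f_2/∂x - ∂f_1/∂y = ∂(-2*x^2)/∂x - ∂(y*(3 - y))/∂y = -4*x + 2*y - 3
Assembling: d(omega) = (-4*x + 2*y - 3) dx ∧ dy.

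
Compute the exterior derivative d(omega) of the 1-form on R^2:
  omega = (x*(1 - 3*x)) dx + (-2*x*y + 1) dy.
d(omega) = (-2*y) dx ∧ dy

For a 1-form omega = sum_i f_i dx_i, the exterior derivative is
  d(omega) = sum_{i < j} (∂f_j/∂x_i - ∂f_i/∂x_j) dx_i ∧ dx_j.
  coefficient of dx ∧ dy: ∂f_2/∂x - ∂f_1/∂y = ∂(-2*x*y + 1)/∂x - ∂(x*(1 - 3*x))/∂y = -2*y
Assembling: d(omega) = (-2*y) dx ∧ dy.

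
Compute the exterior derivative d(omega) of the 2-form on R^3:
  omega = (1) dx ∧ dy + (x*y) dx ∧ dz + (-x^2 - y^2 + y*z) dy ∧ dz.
d(omega) = (-3*x) dx ∧ dy ∧ dz

For a 2-form omega = sum_{i<j} g_{ij} dx_i ∧ dx_j, the exterior derivative is
  d(omega) = sum_{i<j} d(g_{ij}) ∧ dx_i ∧ dx_j = sum_{i<j, k} (∂g_{ij}/∂x_k) dx_k ∧ dx_i ∧ dx_j.
Expand each term, using dx_k ∧ dx_i ∧ dx_j = sgn(permutation) dx_{(a)} ∧ dx_{(b)} ∧ dx_{(c)} with (a < b < c) sorted:
  d(x*y) includes (∂/∂y)(x*y) dy = (x) dy, which multiplied by dx ∧ dz gives (-x) dx ∧ dy ∧ dz
  d(-x^2 - y^2 + y*z) includes (∂/∂x)(-x^2 - y^2 + y*z) dx = (-2*x) dx, which multiplied by dy ∧ dz gives (-2*x) dx ∧ dy ∧ dz
Collecting like 3-forms: d(omega) = (-3*x) dx ∧ dy ∧ dz.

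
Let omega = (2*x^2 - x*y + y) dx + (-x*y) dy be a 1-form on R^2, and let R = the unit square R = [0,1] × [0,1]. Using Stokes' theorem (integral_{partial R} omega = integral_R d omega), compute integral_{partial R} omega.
integral_(partial R) omega = -1

Stokes: integral_partial_R omega = integral_R d omega with d omega = (∂Q/∂x - ∂P/∂y) dx ∧ dy.
  ∂Q/∂x = -y
  ∂P/∂y = 1 - x
  integrand = ∂Q/∂x - ∂P/∂y = x - y - 1.
Integrating over R: integral_0^1 integral_0^1 (x - y - 1) dx dy = -1.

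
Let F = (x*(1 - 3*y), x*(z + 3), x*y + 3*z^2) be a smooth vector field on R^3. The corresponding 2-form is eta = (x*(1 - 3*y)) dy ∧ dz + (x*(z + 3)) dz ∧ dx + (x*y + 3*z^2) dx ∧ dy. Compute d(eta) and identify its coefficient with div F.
d(eta) = (-3*y + 6*z + 1) dx ∧ dy ∧ dz; div F = -3*y + 6*z + 1

For a 2-form in R^3 of the form above, applying d gives a 3-form with coefficient ∂P/∂x + ∂Q/∂y + ∂R/∂z:
  ∂P/∂x = 1 - 3*y
  ∂Q/∂y = 0
  ∂R/∂z = 6*z
Sum = -3*y + 6*z + 1, which is exactly div F.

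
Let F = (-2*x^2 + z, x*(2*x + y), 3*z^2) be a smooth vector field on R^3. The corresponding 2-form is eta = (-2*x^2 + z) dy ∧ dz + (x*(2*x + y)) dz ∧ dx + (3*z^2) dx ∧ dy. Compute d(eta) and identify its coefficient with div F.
d(eta) = (-3*x + 6*z) dx ∧ dy ∧ dz; div F = -3*x + 6*z

For a 2-form in R^3 of the form above, applying d gives a 3-form with coefficient ∂P/∂x + ∂Q/∂y + ∂R/∂z:
  ∂P/∂x = -4*x
  ∂Q/∂y = x
  ∂R/∂z = 6*z
Sum = -3*x + 6*z, which is exactly div F.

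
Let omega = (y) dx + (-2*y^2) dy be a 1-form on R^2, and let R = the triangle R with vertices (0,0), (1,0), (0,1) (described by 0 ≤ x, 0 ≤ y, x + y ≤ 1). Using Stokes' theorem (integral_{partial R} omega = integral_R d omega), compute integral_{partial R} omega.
integral_(partial R) omega = -1/2

Stokes: integral_partial_R omega = integral_R d omega with d omega = (∂Q/∂x - ∂P/∂y) dx ∧ dy.
  ∂Q/∂x = 0
  ∂P/∂y = 1
  integrand = ∂Q/∂x - ∂P/∂y = -1.
Integrating over R: integral_0^1 integral_0^{1-x} (-1) dy dx = -1/2.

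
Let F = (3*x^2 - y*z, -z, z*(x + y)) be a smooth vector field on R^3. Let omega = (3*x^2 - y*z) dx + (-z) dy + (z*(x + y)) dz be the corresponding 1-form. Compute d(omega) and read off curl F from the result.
d(omega) = (z + 1) dy ∧ dz + (-y - z) dz ∧ dx + (z) dx ∧ dy; curl F = (z + 1, -y - z, z)

d omega = sum_{i<j} (∂f_j/∂x_i - ∂f_i/∂x_j) dx_i ∧ dx_j. Under the identification (dy ∧ dz, dz ∧ dx, dx ∧ dy) ↔ (e_x, e_y, e_z), the coefficients are exactly the components of curl F. Compute:
  ∂R/∂y - ∂Q/∂z = (z) - (-1) = z + 1
  ∂P/∂z - ∂R/∂x = (-y) - (z) = -y - z
  ∂Q/∂x - ∂P/∂y = (0) - (-z) = z.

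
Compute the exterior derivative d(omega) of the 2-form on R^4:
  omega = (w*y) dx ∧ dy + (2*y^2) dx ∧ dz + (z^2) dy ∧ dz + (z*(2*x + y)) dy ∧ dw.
d(omega) = (y + 2*z) dx ∧ dy ∧ dw + (-4*y) dx ∧ dy ∧ dz + (-2*x - y) dy ∧ dz ∧ dw

For a 2-form omega = sum_{i<j} g_{ij} dx_i ∧ dx_j, the exterior derivative is
  d(omega) = sum_{i<j} d(g_{ij}) ∧ dx_i ∧ dx_j = sum_{i<j, k} (∂g_{ij}/∂x_k) dx_k ∧ dx_i ∧ dx_j.
Expand each term, using dx_k ∧ dx_i ∧ dx_j = sgn(permutation) dx_{(a)} ∧ dx_{(b)} ∧ dx_{(c)} with (a < b < c) sorted:
  d(w*y) includes (∂/∂w)(w*y) dw = (y) dw, which multiplied by dx ∧ dy gives (y) dx ∧ dy ∧ dw
  d(2*y^2) includes (∂/∂y)(2*y^2) dy = (4*y) dy, which multiplied by dx ∧ dz gives (-4*y) dx ∧ dy ∧ dz
  d(z*(2*x + y)) includes (∂/∂x)(z*(2*x + y)) dx = (2*z) dx, which multiplied by dy ∧ dw gives (2*z) dx ∧ dy ∧ dw
  d(z*(2*x + y)) includes (∂/∂z)(z*(2*x + y)) dz = (2*x + y) dz, which multiplied by dy ∧ dw gives (-2*x - y) dy ∧ dz ∧ dw
Collecting like 3-forms: d(omega) = (y + 2*z) dx ∧ dy ∧ dw + (-4*y) dx ∧ dy ∧ dz + (-2*x - y) dy ∧ dz ∧ dw.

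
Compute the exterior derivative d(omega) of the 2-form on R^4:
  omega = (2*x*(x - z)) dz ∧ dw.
d(omega) = (4*x - 2*z) dx ∧ dz ∧ dw

For a 2-form omega = sum_{i<j} g_{ij} dx_i ∧ dx_j, the exterior derivative is
  d(omega) = sum_{i<j} d(g_{ij}) ∧ dx_i ∧ dx_j = sum_{i<j, k} (∂g_{ij}/∂x_k) dx_k ∧ dx_i ∧ dx_j.
Expand each term, using dx_k ∧ dx_i ∧ dx_j = sgn(permutation) dx_{(a)} ∧ dx_{(b)} ∧ dx_{(c)} with (a < b < c) sorted:
  d(2*x*(x - z)) includes (∂/∂x)(2*x*(x - z)) dx = (4*x - 2*z) dx, which multiplied by dz ∧ dw gives (4*x - 2*z) dx ∧ dz ∧ dw
Collecting like 3-forms: d(omega) = (4*x - 2*z) dx ∧ dz ∧ dw.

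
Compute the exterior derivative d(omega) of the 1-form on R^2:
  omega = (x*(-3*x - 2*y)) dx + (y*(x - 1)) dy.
d(omega) = (2*x + y) dx ∧ dy

For a 1-form omega = sum_i f_i dx_i, the exterior derivative is
  d(omega) = sum_{i < j} (∂f_j/∂x_i - ∂f_i/∂x_j) dx_i ∧ dx_j.
  coefficient of dx ∧ dy: ∂f_2/∂x - ∂f_1/∂y = ∂(y*(x - 1))/∂x - ∂(x*(-3*x - 2*y))/∂y = 2*x + y
Assembling: d(omega) = (2*x + y) dx ∧ dy.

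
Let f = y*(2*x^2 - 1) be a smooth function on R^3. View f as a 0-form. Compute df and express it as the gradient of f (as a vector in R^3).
df = (4*x*y) dx + (2*x^2 - 1) dy + (0) dz; grad f = (4*x*y, 2*x^2 - 1, 0)

For a 0-form f, d f = (∂f/∂x) dx + (∂f/∂y) dy + (∂f/∂z) dz. The components of the vector representation are exactly the entries of grad f in Cartesian coordinates:
  ∂f/∂x = 4*x*y
  ∂f/∂y = 2*x^2 - 1
  ∂f/∂z = 0.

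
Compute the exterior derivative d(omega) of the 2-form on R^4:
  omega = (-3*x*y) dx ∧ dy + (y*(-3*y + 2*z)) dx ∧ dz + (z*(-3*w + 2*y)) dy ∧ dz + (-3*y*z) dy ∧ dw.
d(omega) = (6*y - 2*z) dx ∧ dy ∧ dz + (3*y - 3*z) dy ∧ dz ∧ dw

For a 2-form omega = sum_{i<j} g_{ij} dx_i ∧ dx_j, the exterior derivative is
  d(omega) = sum_{i<j} d(g_{ij}) ∧ dx_i ∧ dx_j = sum_{i<j, k} (∂g_{ij}/∂x_k) dx_k ∧ dx_i ∧ dx_j.
Expand each term, using dx_k ∧ dx_i ∧ dx_j = sgn(permutation) dx_{(a)} ∧ dx_{(b)} ∧ dx_{(c)} with (a < b < c) sorted:
  d(y*(-3*y + 2*z)) includes (∂/∂y)(y*(-3*y + 2*z)) dy = (-6*y + 2*z) dy, which multiplied by dx ∧ dz gives (6*y - 2*z) dx ∧ dy ∧ dz
  d(z*(-3*w + 2*y)) includes (∂/∂w)(z*(-3*w + 2*y)) dw = (-3*z) dw, which multiplied by dy ∧ dz gives (-3*z) dy ∧ dz ∧ dw
  d(-3*y*z) includes (∂/∂z)(-3*y*z) dz = (-3*y) dz, which multiplied by dy ∧ dw gives (3*y) dy ∧ dz ∧ dw
Collecting like 3-forms: d(omega) = (6*y - 2*z) dx ∧ dy ∧ dz + (3*y - 3*z) dy ∧ dz ∧ dw.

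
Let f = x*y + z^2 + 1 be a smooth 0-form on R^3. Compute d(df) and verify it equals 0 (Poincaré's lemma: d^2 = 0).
d(df) = 0

Step 1: df = sum_i (∂f/∂x_i) dx_i = (y) dx + (x) dy + (2*z) dz.
Step 2: Apply d again. Using the 1-form formula, the coefficient of dx ∧ dy in d(df) is ∂^2 f/∂x ∂y - ∂^2 f/∂y ∂x = (1) - (1) = 0 (equality of mixed partials for smooth f).
Similarly for dx ∧ dz and dy ∧ dz — all coefficients vanish. So d(df) = 0.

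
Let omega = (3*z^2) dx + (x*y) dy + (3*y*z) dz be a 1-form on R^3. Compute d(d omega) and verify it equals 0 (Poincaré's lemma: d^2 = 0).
d(d omega) = 0

Step 1: d omega = sum_{i<j} (∂f_j/∂x_i - ∂f_i/∂x_j) dx_i ∧ dx_j:
  coeff of dx ∧ dy: y
  coeff of dx ∧ dz: -6*z
  coeff of dy ∧ dz: 3*z
Step 2: Apply d again to each 2-form coefficient. The only possible 3-form in R^3 is dx ∧ dy ∧ dz, with coefficient
  ∂(coeff of dy∧dz)/∂x - ∂(coeff of dx∧dz)/∂y + ∂(coeff of dx∧dy)/∂z
  = ∂/∂x (3*z) - ∂/∂y (-6*z) + ∂/∂z (y).
Each of these terms simplifies to sums of mixed partials that cancel in pairs. The result is 0 (by equality of mixed partials for smooth functions — Schwarz / Clairaut).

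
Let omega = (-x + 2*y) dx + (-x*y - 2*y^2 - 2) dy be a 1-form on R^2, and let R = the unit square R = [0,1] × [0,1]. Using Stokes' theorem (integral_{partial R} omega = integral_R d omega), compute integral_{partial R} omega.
integral_(partial R) omega = -5/2

Stokes: integral_partial_R omega = integral_R d omega with d omega = (∂Q/∂x - ∂P/∂y) dx ∧ dy.
  ∂Q/∂x = -y
  ∂P/∂y = 2
  integrand = ∂Q/∂x - ∂P/∂y = -y - 2.
Integrating over R: integral_0^1 integral_0^1 (-y - 2) dx dy = -5/2.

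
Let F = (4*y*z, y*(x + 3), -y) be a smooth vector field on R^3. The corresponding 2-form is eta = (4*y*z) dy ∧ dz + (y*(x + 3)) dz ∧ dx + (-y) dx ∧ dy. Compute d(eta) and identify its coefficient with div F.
d(eta) = (x + 3) dx ∧ dy ∧ dz; div F = x + 3

For a 2-form in R^3 of the form above, applying d gives a 3-form with coefficient ∂P/∂x + ∂Q/∂y + ∂R/∂z:
  ∂P/∂x = 0
  ∂Q/∂y = x + 3
  ∂R/∂z = 0
Sum = x + 3, which is exactly div F.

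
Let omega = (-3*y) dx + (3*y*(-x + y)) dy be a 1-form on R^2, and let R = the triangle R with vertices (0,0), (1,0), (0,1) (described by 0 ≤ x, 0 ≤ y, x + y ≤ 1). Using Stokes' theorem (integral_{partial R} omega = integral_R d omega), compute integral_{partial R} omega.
integral_(partial R) omega = 1

Stokes: integral_partial_R omega = integral_R d omega with d omega = (∂Q/∂x - ∂P/∂y) dx ∧ dy.
  ∂Q/∂x = -3*y
  ∂P/∂y = -3
  integrand = ∂Q/∂x - ∂P/∂y = 3 - 3*y.
Integrating over R: integral_0^1 integral_0^{1-x} (3 - 3*y) dy dx = 1.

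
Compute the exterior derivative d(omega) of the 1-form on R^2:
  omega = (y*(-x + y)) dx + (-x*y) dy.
d(omega) = (x - 3*y) dx ∧ dy

For a 1-form omega = sum_i f_i dx_i, the exterior derivative is
  d(omega) = sum_{i < j} (∂f_j/∂x_i - ∂f_i/∂x_j) dx_i ∧ dx_j.
  coefficient of dx ∧ dy: ∂f_2/∂x - ∂f_1/∂y = ∂(-x*y)/∂x - ∂(y*(-x + y))/∂y = x - 3*y
Assembling: d(omega) = (x - 3*y) dx ∧ dy.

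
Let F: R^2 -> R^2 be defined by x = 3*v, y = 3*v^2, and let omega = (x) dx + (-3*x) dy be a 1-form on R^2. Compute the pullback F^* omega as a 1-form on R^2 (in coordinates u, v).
F^* omega = (9*v*(1 - 6*v)) dv

Using F^*(f dg) = (f ∘ F) d(g ∘ F), substitute each coordinate x_i by F_i(u, v) in f_i, and replace dx_i by d F_i = (∂F_i/∂u) du + (∂F_i/∂v) dv.
  For the x component: f_1(F) = 3*v; d F_1 = (0) du + (3) dv
  For the y component: f_2(F) = -9*v; d F_2 = (0) du + (6*v) dv
Combining and collecting du, dv coefficients:
  coeff of du: 0
  coeff of dv: 9*v*(1 - 6*v)
F^* omega = (9*v*(1 - 6*v)) dv.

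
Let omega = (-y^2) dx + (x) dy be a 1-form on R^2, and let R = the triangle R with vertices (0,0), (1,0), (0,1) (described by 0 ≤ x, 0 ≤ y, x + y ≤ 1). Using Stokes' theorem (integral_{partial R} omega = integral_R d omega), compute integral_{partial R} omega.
integral_(partial R) omega = 5/6

Stokes: integral_partial_R omega = integral_R d omega with d omega = (∂Q/∂x - ∂P/∂y) dx ∧ dy.
  ∂Q/∂x = 1
  ∂P/∂y = -2*y
  integrand = ∂Q/∂x - ∂P/∂y = 2*y + 1.
Integrating over R: integral_0^1 integral_0^{1-x} (2*y + 1) dy dx = 5/6.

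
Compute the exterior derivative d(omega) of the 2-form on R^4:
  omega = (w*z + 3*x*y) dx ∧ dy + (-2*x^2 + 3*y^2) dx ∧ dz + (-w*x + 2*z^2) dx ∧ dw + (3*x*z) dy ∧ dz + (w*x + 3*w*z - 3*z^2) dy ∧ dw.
d(omega) = (w - 6*y + 3*z) dx ∧ dy ∧ dz + (w + z) dx ∧ dy ∧ dw + (-4*z) dx ∧ dz ∧ dw + (-3*w + 6*z) dy ∧ dz ∧ dw

For a 2-form omega = sum_{i<j} g_{ij} dx_i ∧ dx_j, the exterior derivative is
  d(omega) = sum_{i<j} d(g_{ij}) ∧ dx_i ∧ dx_j = sum_{i<j, k} (∂g_{ij}/∂x_k) dx_k ∧ dx_i ∧ dx_j.
Expand each term, using dx_k ∧ dx_i ∧ dx_j = sgn(permutation) dx_{(a)} ∧ dx_{(b)} ∧ dx_{(c)} with (a < b < c) sorted:
  d(w*z + 3*x*y) includes (∂/∂z)(w*z + 3*x*y) dz = (w) dz, which multiplied by dx ∧ dy gives (w) dx ∧ dy ∧ dz
  d(w*z + 3*x*y) includes (∂/∂w)(w*z + 3*x*y) dw = (z) dw, which multiplied by dx ∧ dy gives (z) dx ∧ dy ∧ dw
  d(-2*x^2 + 3*y^2) includes (∂/∂y)(-2*x^2 + 3*y^2) dy = (6*y) dy, which multiplied by dx ∧ dz gives (-6*y) dx ∧ dy ∧ dz
  d(-w*x + 2*z^2) includes (∂/∂z)(-w*x + 2*z^2) dz = (4*z) dz, which multiplied by dx ∧ dw gives (-4*z) dx ∧ dz ∧ dw
  d(3*x*z) includes (∂/∂x)(3*x*z) dx = (3*z) dx, which multiplied by dy ∧ dz gives (3*z) dx ∧ dy ∧ dz
  d(w*x + 3*w*z - 3*z^2) includes (∂/∂x)(w*x + 3*w*z - 3*z^2) dx = (w) dx, which multiplied by dy ∧ dw gives (w) dx ∧ dy ∧ dw
  d(w*x + 3*w*z - 3*z^2) includes (∂/∂z)(w*x + 3*w*z - 3*z^2) dz = (3*w - 6*z) dz, which multiplied by dy ∧ dw gives (-3*w + 6*z) dy ∧ dz ∧ dw
Collecting like 3-forms: d(omega) = (w - 6*y + 3*z) dx ∧ dy ∧ dz + (w + z) dx ∧ dy ∧ dw + (-4*z) dx ∧ dz ∧ dw + (-3*w + 6*z) dy ∧ dz ∧ dw.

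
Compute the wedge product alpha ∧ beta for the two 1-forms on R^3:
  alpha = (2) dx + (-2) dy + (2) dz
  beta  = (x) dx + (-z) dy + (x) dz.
alpha ∧ beta = (2*x - 2*z) dx ∧ dy + (-2*x + 2*z) dy ∧ dz

Distribute the wedge, using dx_i ∧ dx_j = -dx_j ∧ dx_i and dx_i ∧ dx_i = 0. For each pair (i, j) with i < j, the coefficient of dx_i ∧ dx_j in alpha ∧ beta is (alpha_i * beta_j - alpha_j * beta_i). Collecting: alpha ∧ beta = (2*x - 2*z) dx ∧ dy + (-2*x + 2*z) dy ∧ dz.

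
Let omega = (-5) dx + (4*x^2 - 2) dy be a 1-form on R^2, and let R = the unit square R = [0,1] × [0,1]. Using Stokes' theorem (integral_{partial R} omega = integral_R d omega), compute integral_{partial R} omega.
integral_(partial R) omega = 4

Stokes: integral_partial_R omega = integral_R d omega with d omega = (∂Q/∂x - ∂P/∂y) dx ∧ dy.
  ∂Q/∂x = 8*x
  ∂P/∂y = 0
  integrand = ∂Q/∂x - ∂P/∂y = 8*x.
Integrating over R: integral_0^1 integral_0^1 (8*x) dx dy = 4.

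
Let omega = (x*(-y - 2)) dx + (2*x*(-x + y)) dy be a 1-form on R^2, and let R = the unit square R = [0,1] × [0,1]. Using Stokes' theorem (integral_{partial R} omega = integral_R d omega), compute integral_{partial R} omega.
integral_(partial R) omega = -1/2

Stokes: integral_partial_R omega = integral_R d omega with d omega = (∂Q/∂x - ∂P/∂y) dx ∧ dy.
  ∂Q/∂x = -4*x + 2*y
  ∂P/∂y = -x
  integrand = ∂Q/∂x - ∂P/∂y = -3*x + 2*y.
Integrating over R: integral_0^1 integral_0^1 (-3*x + 2*y) dx dy = -1/2.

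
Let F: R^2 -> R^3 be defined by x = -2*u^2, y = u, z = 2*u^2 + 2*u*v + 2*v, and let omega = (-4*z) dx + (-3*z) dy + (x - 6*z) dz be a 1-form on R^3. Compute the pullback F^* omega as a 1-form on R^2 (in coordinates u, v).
F^* omega = (-24*u^3 - 44*u^2*v - 6*u^2 - 24*u*v^2 - 22*u*v - 24*v^2 - 6*v) du + (-28*u^3 - 24*u^2*v - 28*u^2 - 48*u*v - 24*v) dv

Using F^*(f dg) = (f ∘ F) d(g ∘ F), substitute each coordinate x_i by F_i(u, v) in f_i, and replace dx_i by d F_i = (∂F_i/∂u) du + (∂F_i/∂v) dv.
  For the x component: f_1(F) = -8*u^2 - 8*u*v - 8*v; d F_1 = (-4*u) du + (0) dv
  For the y component: f_2(F) = -6*u^2 - 6*u*v - 6*v; d F_2 = (1) du + (0) dv
  For the z component: f_3(F) = -14*u^2 - 12*u*v - 12*v; d F_3 = (4*u + 2*v) du + (2*u + 2) dv
Combining and collecting du, dv coefficients:
  coeff of du: -24*u^3 - 44*u^2*v - 6*u^2 - 24*u*v^2 - 22*u*v - 24*v^2 - 6*v
  coeff of dv: -28*u^3 - 24*u^2*v - 28*u^2 - 48*u*v - 24*v
F^* omega = (-24*u^3 - 44*u^2*v - 6*u^2 - 24*u*v^2 - 22*u*v - 24*v^2 - 6*v) du + (-28*u^3 - 24*u^2*v - 28*u^2 - 48*u*v - 24*v) dv.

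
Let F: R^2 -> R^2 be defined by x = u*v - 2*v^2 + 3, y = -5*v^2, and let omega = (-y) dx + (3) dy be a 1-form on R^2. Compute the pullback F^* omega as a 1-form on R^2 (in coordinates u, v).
F^* omega = (5*v^3) du + (5*v*(u*v - 4*v^2 - 6)) dv

Using F^*(f dg) = (f ∘ F) d(g ∘ F), substitute each coordinate x_i by F_i(u, v) in f_i, and replace dx_i by d F_i = (∂F_i/∂u) du + (∂F_i/∂v) dv.
  For the x component: f_1(F) = 5*v^2; d F_1 = (v) du + (u - 4*v) dv
  For the y component: f_2(F) = 3; d F_2 = (0) du + (-10*v) dv
Combining and collecting du, dv coefficients:
  coeff of du: 5*v^3
  coeff of dv: 5*v*(u*v - 4*v^2 - 6)
F^* omega = (5*v^3) du + (5*v*(u*v - 4*v^2 - 6)) dv.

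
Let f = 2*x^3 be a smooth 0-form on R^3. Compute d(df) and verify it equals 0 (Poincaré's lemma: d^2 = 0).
d(df) = 0

Step 1: df = sum_i (∂f/∂x_i) dx_i = (6*x^2) dx + (0) dy + (0) dz.
Step 2: Apply d again. Using the 1-form formula, the coefficient of dx ∧ dy in d(df) is ∂^2 f/∂x ∂y - ∂^2 f/∂y ∂x = (0) - (0) = 0 (equality of mixed partials for smooth f).
Similarly for dx ∧ dz and dy ∧ dz — all coefficients vanish. So d(df) = 0.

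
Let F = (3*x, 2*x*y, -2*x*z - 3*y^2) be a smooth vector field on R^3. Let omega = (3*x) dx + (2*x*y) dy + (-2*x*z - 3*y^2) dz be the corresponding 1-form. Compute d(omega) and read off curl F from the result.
d(omega) = (-6*y) dy ∧ dz + (2*z) dz ∧ dx + (2*y) dx ∧ dy; curl F = (-6*y, 2*z, 2*y)

d omega = sum_{i<j} (∂f_j/∂x_i - ∂f_i/∂x_j) dx_i ∧ dx_j. Under the identification (dy ∧ dz, dz ∧ dx, dx ∧ dy) ↔ (e_x, e_y, e_z), the coefficients are exactly the components of curl F. Compute:
  ∂R/∂y - ∂Q/∂z = (-6*y) - (0) = -6*y
  ∂P/∂z - ∂R/∂x = (0) - (-2*z) = 2*z
  ∂Q/∂x - ∂P/∂y = (2*y) - (0) = 2*y.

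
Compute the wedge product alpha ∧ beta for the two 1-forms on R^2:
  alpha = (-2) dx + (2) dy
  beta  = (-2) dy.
alpha ∧ beta = (4) dx ∧ dy

Distribute the wedge, using dx_i ∧ dx_j = -dx_j ∧ dx_i and dx_i ∧ dx_i = 0. For each pair (i, j) with i < j, the coefficient of dx_i ∧ dx_j in alpha ∧ beta is (alpha_i * beta_j - alpha_j * beta_i). Collecting: alpha ∧ beta = (4) dx ∧ dy.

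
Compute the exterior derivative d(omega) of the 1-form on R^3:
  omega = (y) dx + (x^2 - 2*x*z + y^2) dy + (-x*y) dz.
d(omega) = (2*x - 2*z - 1) dx ∧ dy + (-y) dx ∧ dz + (x) dy ∧ dz

For a 1-form omega = sum_i f_i dx_i, the exterior derivative is
  d(omega) = sum_{i < j} (∂f_j/∂x_i - ∂f_i/∂x_j) dx_i ∧ dx_j.
  coefficient of dx ∧ dy: ∂f_2/∂x - ∂f_1/∂y = ∂(x^2 - 2*x*z + y^2)/∂x - ∂(y)/∂y = 2*x - 2*z - 1
  coefficient of dx ∧ dz: ∂f_3/∂x - ∂f_1/∂z = ∂(-x*y)/∂x - ∂(y)/∂z = -y
  coefficient of dy ∧ dz: ∂f_3/∂y - ∂f_2/∂z = ∂(-x*y)/∂y - ∂(x^2 - 2*x*z + y^2)/∂z = x
Assembling: d(omega) = (2*x - 2*z - 1) dx ∧ dy + (-y) dx ∧ dz + (x) dy ∧ dz.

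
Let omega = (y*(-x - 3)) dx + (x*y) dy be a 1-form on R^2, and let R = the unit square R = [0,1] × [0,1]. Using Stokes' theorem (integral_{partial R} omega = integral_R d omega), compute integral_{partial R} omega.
integral_(partial R) omega = 4

Stokes: integral_partial_R omega = integral_R d omega with d omega = (∂Q/∂x - ∂P/∂y) dx ∧ dy.
  ∂Q/∂x = y
  ∂P/∂y = -x - 3
  integrand = ∂Q/∂x - ∂P/∂y = x + y + 3.
Integrating over R: integral_0^1 integral_0^1 (x + y + 3) dx dy = 4.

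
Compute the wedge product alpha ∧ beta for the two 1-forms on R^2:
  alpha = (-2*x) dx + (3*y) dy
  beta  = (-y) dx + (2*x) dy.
alpha ∧ beta = (-4*x^2 + 3*y^2) dx ∧ dy

Distribute the wedge, using dx_i ∧ dx_j = -dx_j ∧ dx_i and dx_i ∧ dx_i = 0. For each pair (i, j) with i < j, the coefficient of dx_i ∧ dx_j in alpha ∧ beta is (alpha_i * beta_j - alpha_j * beta_i). Collecting: alpha ∧ beta = (-4*x^2 + 3*y^2) dx ∧ dy.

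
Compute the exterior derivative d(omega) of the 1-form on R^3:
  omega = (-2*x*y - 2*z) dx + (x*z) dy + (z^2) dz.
d(omega) = (2*x + z) dx ∧ dy + (2) dx ∧ dz + (-x) dy ∧ dz

For a 1-form omega = sum_i f_i dx_i, the exterior derivative is
  d(omega) = sum_{i < j} (∂f_j/∂x_i - ∂f_i/∂x_j) dx_i ∧ dx_j.
  coefficient of dx ∧ dy: ∂f_2/∂x - ∂f_1/∂y = ∂(x*z)/∂x - ∂(-2*x*y - 2*z)/∂y = 2*x + z
  coefficient of dx ∧ dz: ∂f_3/∂x - ∂f_1/∂z = ∂(z^2)/∂x - ∂(-2*x*y - 2*z)/∂z = 2
  coefficient of dy ∧ dz: ∂f_3/∂y - ∂f_2/∂z = ∂(z^2)/∂y - ∂(x*z)/∂z = -x
Assembling: d(omega) = (2*x + z) dx ∧ dy + (2) dx ∧ dz + (-x) dy ∧ dz.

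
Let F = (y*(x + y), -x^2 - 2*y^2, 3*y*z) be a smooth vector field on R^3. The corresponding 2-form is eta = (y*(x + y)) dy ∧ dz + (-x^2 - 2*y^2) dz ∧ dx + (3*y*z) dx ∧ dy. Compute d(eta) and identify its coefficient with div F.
d(eta) = (0) dx ∧ dy ∧ dz; div F = 0

For a 2-form in R^3 of the form above, applying d gives a 3-form with coefficient ∂P/∂x + ∂Q/∂y + ∂R/∂z:
  ∂P/∂x = y
  ∂Q/∂y = -4*y
  ∂R/∂z = 3*y
Sum = 0, which is exactly div F.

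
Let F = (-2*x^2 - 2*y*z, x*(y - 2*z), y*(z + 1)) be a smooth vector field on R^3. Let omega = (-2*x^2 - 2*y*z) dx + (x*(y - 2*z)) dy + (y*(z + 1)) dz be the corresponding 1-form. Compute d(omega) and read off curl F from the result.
d(omega) = (2*x + z + 1) dy ∧ dz + (-2*y) dz ∧ dx + (y) dx ∧ dy; curl F = (2*x + z + 1, -2*y, y)

d omega = sum_{i<j} (∂f_j/∂x_i - ∂f_i/∂x_j) dx_i ∧ dx_j. Under the identification (dy ∧ dz, dz ∧ dx, dx ∧ dy) ↔ (e_x, e_y, e_z), the coefficients are exactly the components of curl F. Compute:
  ∂R/∂y - ∂Q/∂z = (z + 1) - (-2*x) = 2*x + z + 1
  ∂P/∂z - ∂R/∂x = (-2*y) - (0) = -2*y
  ∂Q/∂x - ∂P/∂y = (y - 2*z) - (-2*z) = y.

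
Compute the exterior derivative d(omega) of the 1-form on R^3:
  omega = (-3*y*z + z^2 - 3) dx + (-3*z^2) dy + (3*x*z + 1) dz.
d(omega) = (3*z) dx ∧ dy + (3*y + z) dx ∧ dz + (6*z) dy ∧ dz

For a 1-form omega = sum_i f_i dx_i, the exterior derivative is
  d(omega) = sum_{i < j} (∂f_j/∂x_i - ∂f_i/∂x_j) dx_i ∧ dx_j.
  coefficient of dx ∧ dy: ∂f_2/∂x - ∂f_1/∂y = ∂(-3*z^2)/∂x - ∂(-3*y*z + z^2 - 3)/∂y = 3*z
  coefficient of dx ∧ dz: ∂f_3/∂x - ∂f_1/∂z = ∂(3*x*z + 1)/∂x - ∂(-3*y*z + z^2 - 3)/∂z = 3*y + z
  coefficient of dy ∧ dz: ∂f_3/∂y - ∂f_2/∂z = ∂(3*x*z + 1)/∂y - ∂(-3*z^2)/∂z = 6*z
Assembling: d(omega) = (3*z) dx ∧ dy + (3*y + z) dx ∧ dz + (6*z) dy ∧ dz.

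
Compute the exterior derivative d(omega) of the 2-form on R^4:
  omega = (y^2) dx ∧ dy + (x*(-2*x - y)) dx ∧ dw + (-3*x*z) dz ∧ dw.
d(omega) = (x) dx ∧ dy ∧ dw + (-3*z) dx ∧ dz ∧ dw

For a 2-form omega = sum_{i<j} g_{ij} dx_i ∧ dx_j, the exterior derivative is
  d(omega) = sum_{i<j} d(g_{ij}) ∧ dx_i ∧ dx_j = sum_{i<j, k} (∂g_{ij}/∂x_k) dx_k ∧ dx_i ∧ dx_j.
Expand each term, using dx_k ∧ dx_i ∧ dx_j = sgn(permutation) dx_{(a)} ∧ dx_{(b)} ∧ dx_{(c)} with (a < b < c) sorted:
  d(x*(-2*x - y)) includes (∂/∂y)(x*(-2*x - y)) dy = (-x) dy, which multiplied by dx ∧ dw gives (x) dx ∧ dy ∧ dw
  d(-3*x*z) includes (∂/∂x)(-3*x*z) dx = (-3*z) dx, which multiplied by dz ∧ dw gives (-3*z) dx ∧ dz ∧ dw
Collecting like 3-forms: d(omega) = (x) dx ∧ dy ∧ dw + (-3*z) dx ∧ dz ∧ dw.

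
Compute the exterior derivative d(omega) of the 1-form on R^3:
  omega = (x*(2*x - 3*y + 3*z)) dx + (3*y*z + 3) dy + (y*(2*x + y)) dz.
d(omega) = (3*x) dx ∧ dy + (-3*x + 2*y) dx ∧ dz + (2*x - y) dy ∧ dz

For a 1-form omega = sum_i f_i dx_i, the exterior derivative is
  d(omega) = sum_{i < j} (∂f_j/∂x_i - ∂f_i/∂x_j) dx_i ∧ dx_j.
  coefficient of dx ∧ dy: ∂f_2/∂x - ∂f_1/∂y = ∂(3*y*z + 3)/∂x - ∂(x*(2*x - 3*y + 3*z))/∂y = 3*x
  coefficient of dx ∧ dz: ∂f_3/∂x - ∂f_1/∂z = ∂(y*(2*x + y))/∂x - ∂(x*(2*x - 3*y + 3*z))/∂z = -3*x + 2*y
  coefficient of dy ∧ dz: ∂f_3/∂y - ∂f_2/∂z = ∂(y*(2*x + y))/∂y - ∂(3*y*z + 3)/∂z = 2*x - y
Assembling: d(omega) = (3*x) dx ∧ dy + (-3*x + 2*y) dx ∧ dz + (2*x - y) dy ∧ dz.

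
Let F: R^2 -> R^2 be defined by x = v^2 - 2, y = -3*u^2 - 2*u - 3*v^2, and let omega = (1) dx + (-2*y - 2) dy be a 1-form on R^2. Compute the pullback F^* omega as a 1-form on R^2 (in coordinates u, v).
F^* omega = (-36*u^3 - 36*u^2 - 36*u*v^2 + 4*u - 12*v^2 + 4) du + (2*v*(-18*u^2 - 12*u - 18*v^2 + 7)) dv

Using F^*(f dg) = (f ∘ F) d(g ∘ F), substitute each coordinate x_i by F_i(u, v) in f_i, and replace dx_i by d F_i = (∂F_i/∂u) du + (∂F_i/∂v) dv.
  For the x component: f_1(F) = 1; d F_1 = (0) du + (2*v) dv
  For the y component: f_2(F) = 6*u^2 + 4*u + 6*v^2 - 2; d F_2 = (-6*u - 2) du + (-6*v) dv
Combining and collecting du, dv coefficients:
  coeff of du: -36*u^3 - 36*u^2 - 36*u*v^2 + 4*u - 12*v^2 + 4
  coeff of dv: 2*v*(-18*u^2 - 12*u - 18*v^2 + 7)
F^* omega = (-36*u^3 - 36*u^2 - 36*u*v^2 + 4*u - 12*v^2 + 4) du + (2*v*(-18*u^2 - 12*u - 18*v^2 + 7)) dv.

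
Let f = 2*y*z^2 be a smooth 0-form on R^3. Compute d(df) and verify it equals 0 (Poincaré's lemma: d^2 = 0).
d(df) = 0

Step 1: df = sum_i (∂f/∂x_i) dx_i = (0) dx + (2*z^2) dy + (4*y*z) dz.
Step 2: Apply d again. Using the 1-form formula, the coefficient of dx ∧ dy in d(df) is ∂^2 f/∂x ∂y - ∂^2 f/∂y ∂x = (0) - (0) = 0 (equality of mixed partials for smooth f).
Similarly for dx ∧ dz and dy ∧ dz — all coefficients vanish. So d(df) = 0.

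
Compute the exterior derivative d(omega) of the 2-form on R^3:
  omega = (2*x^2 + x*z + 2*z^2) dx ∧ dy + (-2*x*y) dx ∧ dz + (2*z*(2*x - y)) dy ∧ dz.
d(omega) = (3*x + 8*z) dx ∧ dy ∧ dz

For a 2-form omega = sum_{i<j} g_{ij} dx_i ∧ dx_j, the exterior derivative is
  d(omega) = sum_{i<j} d(g_{ij}) ∧ dx_i ∧ dx_j = sum_{i<j, k} (∂g_{ij}/∂x_k) dx_k ∧ dx_i ∧ dx_j.
Expand each term, using dx_k ∧ dx_i ∧ dx_j = sgn(permutation) dx_{(a)} ∧ dx_{(b)} ∧ dx_{(c)} with (a < b < c) sorted:
  d(2*x^2 + x*z + 2*z^2) includes (∂/∂z)(2*x^2 + x*z + 2*z^2) dz = (x + 4*z) dz, which multiplied by dx ∧ dy gives (x + 4*z) dx ∧ dy ∧ dz
  d(-2*x*y) includes (∂/∂y)(-2*x*y) dy = (-2*x) dy, which multiplied by dx ∧ dz gives (2*x) dx ∧ dy ∧ dz
  d(2*z*(2*x - y)) includes (∂/∂x)(2*z*(2*x - y)) dx = (4*z) dx, which multiplied by dy ∧ dz gives (4*z) dx ∧ dy ∧ dz
Collecting like 3-forms: d(omega) = (3*x + 8*z) dx ∧ dy ∧ dz.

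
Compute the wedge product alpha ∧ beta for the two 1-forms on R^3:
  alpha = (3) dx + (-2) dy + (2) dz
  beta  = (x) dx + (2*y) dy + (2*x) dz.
alpha ∧ beta = (2*x + 6*y) dx ∧ dy + (4*x) dx ∧ dz + (-4*x - 4*y) dy ∧ dz

Distribute the wedge, using dx_i ∧ dx_j = -dx_j ∧ dx_i and dx_i ∧ dx_i = 0. For each pair (i, j) with i < j, the coefficient of dx_i ∧ dx_j in alpha ∧ beta is (alpha_i * beta_j - alpha_j * beta_i). Collecting: alpha ∧ beta = (2*x + 6*y) dx ∧ dy + (4*x) dx ∧ dz + (-4*x - 4*y) dy ∧ dz.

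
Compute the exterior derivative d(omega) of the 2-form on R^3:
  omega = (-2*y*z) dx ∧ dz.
d(omega) = (2*z) dx ∧ dy ∧ dz

For a 2-form omega = sum_{i<j} g_{ij} dx_i ∧ dx_j, the exterior derivative is
  d(omega) = sum_{i<j} d(g_{ij}) ∧ dx_i ∧ dx_j = sum_{i<j, k} (∂g_{ij}/∂x_k) dx_k ∧ dx_i ∧ dx_j.
Expand each term, using dx_k ∧ dx_i ∧ dx_j = sgn(permutation) dx_{(a)} ∧ dx_{(b)} ∧ dx_{(c)} with (a < b < c) sorted:
  d(-2*y*z) includes (∂/∂y)(-2*y*z) dy = (-2*z) dy, which multiplied by dx ∧ dz gives (2*z) dx ∧ dy ∧ dz
Collecting like 3-forms: d(omega) = (2*z) dx ∧ dy ∧ dz.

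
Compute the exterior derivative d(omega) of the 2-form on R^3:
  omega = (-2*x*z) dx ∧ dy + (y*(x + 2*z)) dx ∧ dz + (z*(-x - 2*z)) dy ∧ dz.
d(omega) = (-3*x - 3*z) dx ∧ dy ∧ dz

For a 2-form omega = sum_{i<j} g_{ij} dx_i ∧ dx_j, the exterior derivative is
  d(omega) = sum_{i<j} d(g_{ij}) ∧ dx_i ∧ dx_j = sum_{i<j, k} (∂g_{ij}/∂x_k) dx_k ∧ dx_i ∧ dx_j.
Expand each term, using dx_k ∧ dx_i ∧ dx_j = sgn(permutation) dx_{(a)} ∧ dx_{(b)} ∧ dx_{(c)} with (a < b < c) sorted:
  d(-2*x*z) includes (∂/∂z)(-2*x*z) dz = (-2*x) dz, which multiplied by dx ∧ dy gives (-2*x) dx ∧ dy ∧ dz
  d(y*(x + 2*z)) includes (∂/∂y)(y*(x + 2*z)) dy = (x + 2*z) dy, which multiplied by dx ∧ dz gives (-x - 2*z) dx ∧ dy ∧ dz
  d(z*(-x - 2*z)) includes (∂/∂x)(z*(-x - 2*z)) dx = (-z) dx, which multiplied by dy ∧ dz gives (-z) dx ∧ dy ∧ dz
Collecting like 3-forms: d(omega) = (-3*x - 3*z) dx ∧ dy ∧ dz.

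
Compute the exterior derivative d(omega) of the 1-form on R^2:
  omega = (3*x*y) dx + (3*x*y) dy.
d(omega) = (-3*x + 3*y) dx ∧ dy

For a 1-form omega = sum_i f_i dx_i, the exterior derivative is
  d(omega) = sum_{i < j} (∂f_j/∂x_i - ∂f_i/∂x_j) dx_i ∧ dx_j.
  coefficient of dx ∧ dy: ∂f_2/∂x - ∂f_1/∂y = ∂(3*x*y)/∂x - ∂(3*x*y)/∂y = -3*x + 3*y
Assembling: d(omega) = (-3*x + 3*y) dx ∧ dy.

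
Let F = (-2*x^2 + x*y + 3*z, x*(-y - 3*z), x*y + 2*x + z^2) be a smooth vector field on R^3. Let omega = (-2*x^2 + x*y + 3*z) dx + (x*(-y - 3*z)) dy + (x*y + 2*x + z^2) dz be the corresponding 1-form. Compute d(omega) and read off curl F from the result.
d(omega) = (4*x) dy ∧ dz + (1 - y) dz ∧ dx + (-x - y - 3*z) dx ∧ dy; curl F = (4*x, 1 - y, -x - y - 3*z)

d omega = sum_{i<j} (∂f_j/∂x_i - ∂f_i/∂x_j) dx_i ∧ dx_j. Under the identification (dy ∧ dz, dz ∧ dx, dx ∧ dy) ↔ (e_x, e_y, e_z), the coefficients are exactly the components of curl F. Compute:
  ∂R/∂y - ∂Q/∂z = (x) - (-3*x) = 4*x
  ∂P/∂z - ∂R/∂x = (3) - (y + 2) = 1 - y
  ∂Q/∂x - ∂P/∂y = (-y - 3*z) - (x) = -x - y - 3*z.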